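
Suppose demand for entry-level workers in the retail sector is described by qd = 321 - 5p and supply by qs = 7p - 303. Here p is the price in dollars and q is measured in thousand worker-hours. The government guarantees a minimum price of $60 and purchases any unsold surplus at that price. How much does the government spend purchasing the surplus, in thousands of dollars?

Without the control the market clears where 321 - 5p = 7p - 303, i.e. p* = 52 and q* = 61.
The floor of 60 is above the equilibrium price 52, so it binds.
At p = 60: qd = 321 - 5·60 = 21 and qs = 7·60 - 303 = 117.
Surplus = qs - qd = 96.
Government expenditure = surplus × support price = 96 × 60 = 5760.

5760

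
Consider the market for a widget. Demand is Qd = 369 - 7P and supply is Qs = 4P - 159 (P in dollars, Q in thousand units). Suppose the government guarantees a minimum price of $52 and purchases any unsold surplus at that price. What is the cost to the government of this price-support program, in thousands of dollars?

2288

In a free market, 369 - 7P = 4P - 159 gives the equilibrium P* = 48, Q* = 33.
Because the floor (52) lies above the market-clearing price, it is binding.
At P = 52: Qd = 369 - 7·52 = 5 and Qs = 4·52 - 159 = 49.
Surplus = Qs - Qd = 44.
Government expenditure = surplus × support price = 44 × 52 = 2288.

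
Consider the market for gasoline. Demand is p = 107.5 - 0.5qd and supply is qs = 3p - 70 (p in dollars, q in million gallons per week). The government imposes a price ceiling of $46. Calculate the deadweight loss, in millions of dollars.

453.75

Rearranging demand gives qd = 215 - 2p. Equilibrium: 215 - 2p = 3p - 70, so 285 = 5p and p* = 57, q* = 101.
Because the ceiling (46) lies below the market-clearing price, it is binding.
At p = 46: qd = 215 - 2·46 = 123 and qs = 3·46 - 70 = 68.
Quantity traded falls to 68. At q = 68 the demand price is (215 - 68)/2 = 73.5 and the supply price is (70 + 68)/3 = 46.
Deadweight loss = ½ · (73.5 - 46) · (101 - 68) = ½ · 27.5 · 33 = 453.75.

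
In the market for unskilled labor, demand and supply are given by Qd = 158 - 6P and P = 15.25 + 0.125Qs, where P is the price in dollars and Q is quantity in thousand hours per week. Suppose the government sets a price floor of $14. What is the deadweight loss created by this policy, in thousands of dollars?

0

Rearranging supply gives Qs = 8P - 122. In a free market, 158 - 6P = 8P - 122 gives the equilibrium P* = 20, Q* = 38.
Since 14 is below P* = 20, the floor does not bind and the free-market outcome prevails.
Since the control does not bind, no trades are prevented and deadweight loss is zero.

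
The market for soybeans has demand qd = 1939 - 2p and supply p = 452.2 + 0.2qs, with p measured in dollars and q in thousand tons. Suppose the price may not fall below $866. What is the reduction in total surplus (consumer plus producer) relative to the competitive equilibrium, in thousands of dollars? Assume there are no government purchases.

99058.4

Rearranging supply gives qs = 5p - 2261. Equilibrium: 1939 - 2p = 5p - 2261, so 4200 = 7p and p* = 600, q* = 739.
Since 866 > 600, the floor is binding.
At p = 866: qd = 1939 - 2·866 = 207 and qs = 5·866 - 2261 = 2069.
Quantity traded falls to 207. At q = 207 the demand price is (1939 - 207)/2 = 866 and the supply price is (2261 + 207)/5 = 493.6.
Deadweight loss = ½ · (866 - 493.6) · (739 - 207) = ½ · 372.4 · 532 = 99058.4.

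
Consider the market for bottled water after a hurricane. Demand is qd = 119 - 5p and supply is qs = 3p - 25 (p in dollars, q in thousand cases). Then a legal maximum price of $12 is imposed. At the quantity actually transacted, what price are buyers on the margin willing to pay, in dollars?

In a free market, 119 - 5p = 3p - 25 gives the equilibrium p* = 18, q* = 29.
Because the ceiling (12) lies below the market-clearing price, it is binding.
At p = 12: qd = 119 - 5·12 = 59 and qs = 3·12 - 25 = 11.
Only 11 units reach the market. On the demand curve, the marginal buyer's willingness to pay at q = 11 is (119 - 11)/5 = 21.6.

21.6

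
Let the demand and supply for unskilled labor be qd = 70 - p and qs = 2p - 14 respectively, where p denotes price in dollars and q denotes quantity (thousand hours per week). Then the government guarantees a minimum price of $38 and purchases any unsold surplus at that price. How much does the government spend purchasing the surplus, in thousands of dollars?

1140

Setting quantity demanded equal to quantity supplied, 70 - p = 2p - 14, gives p* = 28 and q* = 42.
Because the floor (38) lies above the market-clearing price, it is binding.
At p = 38: qd = 70 - 38 = 32 and qs = 2·38 - 14 = 62.
Surplus = qs - qd = 30.
Government expenditure = surplus × support price = 30 × 38 = 1140.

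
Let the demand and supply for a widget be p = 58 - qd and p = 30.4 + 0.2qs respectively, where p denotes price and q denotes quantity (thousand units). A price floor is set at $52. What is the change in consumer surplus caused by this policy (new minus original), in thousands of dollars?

Rearranging demand gives qd = 58 - p; rearranging supply gives qs = 5p - 152. In a free market, 58 - p = 5p - 152 gives the equilibrium p* = 35, q* = 23.
Since 52 > 35, the floor is binding.
At p = 52: qd = 58 - 52 = 6 and qs = 5·52 - 152 = 108.
Consumer surplus without the control is ½ · (58 - 35) · 23 = 264.5.
With the floor, consumers buy 6 units at 52, so CS = ½ · (58 - 52) · 6 = 18.
Change in consumer surplus = 18 - 264.5 = -246.5.

-246.5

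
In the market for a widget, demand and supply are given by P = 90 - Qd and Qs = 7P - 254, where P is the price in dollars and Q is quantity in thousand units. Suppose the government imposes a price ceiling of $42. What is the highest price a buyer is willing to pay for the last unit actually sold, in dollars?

Rearranging demand gives Qd = 90 - P. In a free market, 90 - P = 7P - 254 gives the equilibrium P* = 43, Q* = 47.
The ceiling of 42 is below the equilibrium price 43, so it binds.
At P = 42: Qd = 90 - 42 = 48 and Qs = 7·42 - 254 = 40.
Only 40 units reach the market. On the demand curve, the marginal buyer's willingness to pay at Q = 40 is (90 - 40) = 50.

50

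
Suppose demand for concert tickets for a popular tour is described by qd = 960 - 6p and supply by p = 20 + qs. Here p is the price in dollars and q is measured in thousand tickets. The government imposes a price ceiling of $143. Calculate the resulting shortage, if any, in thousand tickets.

Rearranging supply gives qs = p - 20. Without the control the market clears where 960 - 6p = p - 20, i.e. p* = 140 and q* = 120.
The ceiling of 143 is above the equilibrium price 140, so it is not binding; the market clears at p* = 140, q* = 120.
Since the control does not bind, there is no shortage.

0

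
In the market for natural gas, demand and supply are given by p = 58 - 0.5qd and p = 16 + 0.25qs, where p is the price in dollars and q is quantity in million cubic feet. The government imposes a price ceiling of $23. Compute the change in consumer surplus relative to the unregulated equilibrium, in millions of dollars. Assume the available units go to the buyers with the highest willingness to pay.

Rearranging demand gives qd = 116 - 2p; rearranging supply gives qs = 4p - 64. Equilibrium: 116 - 2p = 4p - 64, so 180 = 6p and p* = 30, q* = 56.
The ceiling of 23 is below the equilibrium price 30, so it binds.
At p = 23: qd = 116 - 2·23 = 70 and qs = 4·23 - 64 = 28.
Consumer surplus without the control is ½ · (58 - 30) · 56 = 784.
With the ceiling, 28 units are sold at 23 (assume they go to the highest-value buyers). The demand price at q = 28 is 44, so CS = ½ · [(58 - 23) + (44 - 23)] · 28 = 784.
Change in consumer surplus = 784 - 784 = 0.

0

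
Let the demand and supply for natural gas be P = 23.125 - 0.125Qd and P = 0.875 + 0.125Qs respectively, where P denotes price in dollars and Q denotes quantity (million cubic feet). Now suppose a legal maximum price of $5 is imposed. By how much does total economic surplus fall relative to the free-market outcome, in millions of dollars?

Rearranging demand gives Qd = 185 - 8P; rearranging supply gives Qs = 8P - 7. In a free market, 185 - 8P = 8P - 7 gives the equilibrium P* = 12, Q* = 89.
Because the ceiling (5) lies below the market-clearing price, it is binding.
At P = 5: Qd = 185 - 8·5 = 145 and Qs = 8·5 - 7 = 33.
Quantity traded falls to 33. At Q = 33 the demand price is (185 - 33)/8 = 19 and the supply price is (7 + 33)/8 = 5.
Deadweight loss = ½ · (19 - 5) · (89 - 33) = ½ · 14 · 56 = 392.

392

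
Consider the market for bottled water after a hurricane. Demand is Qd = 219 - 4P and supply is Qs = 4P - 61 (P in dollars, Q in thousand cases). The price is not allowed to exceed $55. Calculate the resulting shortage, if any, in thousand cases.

Setting quantity demanded equal to quantity supplied, 219 - 4P = 4P - 61, gives P* = 35 and Q* = 79.
Since 55 is above P* = 35, the ceiling does not bind and the free-market outcome prevails.
Since the control does not bind, there is no shortage.

0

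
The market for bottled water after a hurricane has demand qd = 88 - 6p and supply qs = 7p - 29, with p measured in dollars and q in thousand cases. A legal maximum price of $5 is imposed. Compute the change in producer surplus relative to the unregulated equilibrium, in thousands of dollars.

Without the control the market clears where 88 - 6p = 7p - 29, i.e. p* = 9 and q* = 34.
Because the ceiling (5) lies below the market-clearing price, it is binding.
At p = 5: qd = 88 - 6·5 = 58 and qs = 7·5 - 29 = 6.
Producer surplus without the control is ½ · (9 - 29/7) · 34 = 578/7.
With the ceiling, producers sell 6 units at 5, so PS = ½ · (5 - 29/7) · 6 = 18/7.
Change in producer surplus = 18/7 - 578/7 = -80.

-80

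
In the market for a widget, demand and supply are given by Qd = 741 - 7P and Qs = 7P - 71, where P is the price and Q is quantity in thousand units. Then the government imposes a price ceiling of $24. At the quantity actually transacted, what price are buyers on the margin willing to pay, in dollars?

In a free market, 741 - 7P = 7P - 71 gives the equilibrium P* = 58, Q* = 335.
The ceiling of 24 is below the equilibrium price 58, so it binds.
At P = 24: Qd = 741 - 7·24 = 573 and Qs = 7·24 - 71 = 97.
Only 97 units reach the market. On the demand curve, the marginal buyer's willingness to pay at Q = 97 is (741 - 97)/7 = 92.

92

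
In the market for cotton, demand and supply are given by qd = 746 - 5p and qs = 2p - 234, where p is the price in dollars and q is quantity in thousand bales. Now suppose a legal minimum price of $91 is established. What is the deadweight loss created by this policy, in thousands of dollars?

Equilibrium: 746 - 5p = 2p - 234, so 980 = 7p and p* = 140, q* = 46.
The floor of 91 is below the equilibrium price 140, so it is not binding; the market clears at p* = 140, q* = 46.
Since the control does not bind, no trades are prevented and deadweight loss is zero.

0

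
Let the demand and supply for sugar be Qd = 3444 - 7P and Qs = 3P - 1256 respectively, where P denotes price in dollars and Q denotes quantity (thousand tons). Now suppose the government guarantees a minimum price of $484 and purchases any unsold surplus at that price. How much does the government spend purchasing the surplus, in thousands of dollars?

Setting quantity demanded equal to quantity supplied, 3444 - 7P = 3P - 1256, gives P* = 470 and Q* = 154.
Since 484 > 470, the floor is binding.
At P = 484: Qd = 3444 - 7·484 = 56 and Qs = 3·484 - 1256 = 196.
Surplus = Qs - Qd = 140.
Government expenditure = surplus × support price = 140 × 484 = 67760.

67760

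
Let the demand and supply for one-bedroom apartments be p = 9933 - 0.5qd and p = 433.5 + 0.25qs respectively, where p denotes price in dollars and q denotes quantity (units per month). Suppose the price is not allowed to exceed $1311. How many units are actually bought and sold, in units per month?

3510

Rearranging demand gives qd = 19866 - 2p; rearranging supply gives qs = 4p - 1734. Without the control the market clears where 19866 - 2p = 4p - 1734, i.e. p* = 3600 and q* = 12666.
Because the ceiling (1311) lies below the market-clearing price, it is binding.
At p = 1311: qd = 19866 - 2·1311 = 17244 and qs = 4·1311 - 1734 = 3510.
The quantity actually transacted is the short side, supply: 3510.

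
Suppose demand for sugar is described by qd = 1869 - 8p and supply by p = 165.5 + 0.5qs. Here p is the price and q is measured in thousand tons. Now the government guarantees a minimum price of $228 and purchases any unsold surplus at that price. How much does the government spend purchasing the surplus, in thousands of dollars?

Rearranging supply gives qs = 2p - 331. In a free market, 1869 - 8p = 2p - 331 gives the equilibrium p* = 220, q* = 109.
Since 228 > 220, the floor is binding.
At p = 228: qd = 1869 - 8·228 = 45 and qs = 2·228 - 331 = 125.
Surplus = qs - qd = 80.
Government expenditure = surplus × support price = 80 × 228 = 18240.

18240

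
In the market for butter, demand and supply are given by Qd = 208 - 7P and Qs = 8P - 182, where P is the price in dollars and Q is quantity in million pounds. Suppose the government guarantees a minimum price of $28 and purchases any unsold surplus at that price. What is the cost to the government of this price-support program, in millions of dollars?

840

In a free market, 208 - 7P = 8P - 182 gives the equilibrium P* = 26, Q* = 26.
Since 28 > 26, the floor is binding.
At P = 28: Qd = 208 - 7·28 = 12 and Qs = 8·28 - 182 = 42.
Surplus = Qs - Qd = 30.
Government expenditure = surplus × support price = 30 × 28 = 840.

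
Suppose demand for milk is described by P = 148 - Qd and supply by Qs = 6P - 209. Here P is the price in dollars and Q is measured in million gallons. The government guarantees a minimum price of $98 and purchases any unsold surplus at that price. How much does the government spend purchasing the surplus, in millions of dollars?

32242

Rearranging demand gives Qd = 148 - P. Setting quantity demanded equal to quantity supplied, 148 - P = 6P - 209, gives P* = 51 and Q* = 97.
Because the floor (98) lies above the market-clearing price, it is binding.
At P = 98: Qd = 148 - 98 = 50 and Qs = 6·98 - 209 = 379.
Surplus = Qs - Qd = 329.
Government expenditure = surplus × support price = 329 × 98 = 32242.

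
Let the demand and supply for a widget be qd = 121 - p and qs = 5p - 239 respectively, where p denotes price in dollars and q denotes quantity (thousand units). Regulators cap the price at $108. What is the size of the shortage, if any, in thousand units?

0

Equilibrium: 121 - p = 5p - 239, so 360 = 6p and p* = 60, q* = 61.
Since 108 is above p* = 60, the ceiling does not bind and the free-market outcome prevails.
Since the control does not bind, there is no shortage.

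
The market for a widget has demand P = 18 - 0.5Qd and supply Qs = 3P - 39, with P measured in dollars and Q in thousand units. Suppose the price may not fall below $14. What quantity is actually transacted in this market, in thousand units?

6

Rearranging demand gives Qd = 36 - 2P. In a free market, 36 - 2P = 3P - 39 gives the equilibrium P* = 15, Q* = 6.
The floor of 14 is below the equilibrium price 15, so it is not binding; the market clears at P* = 15, Q* = 6.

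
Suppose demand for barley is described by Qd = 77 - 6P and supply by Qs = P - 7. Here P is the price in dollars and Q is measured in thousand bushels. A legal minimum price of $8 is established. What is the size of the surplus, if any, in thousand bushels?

0

Equilibrium: 77 - 6P = P - 7, so 84 = 7P and P* = 12, Q* = 5.
Since 8 is below P* = 12, the floor does not bind and the free-market outcome prevails.
Since the control does not bind, there is no surplus.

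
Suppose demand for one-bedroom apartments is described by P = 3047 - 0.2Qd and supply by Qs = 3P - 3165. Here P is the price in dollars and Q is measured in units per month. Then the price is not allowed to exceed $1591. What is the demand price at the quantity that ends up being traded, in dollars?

2725.4

Rearranging demand gives Qd = 15235 - 5P. Without the control the market clears where 15235 - 5P = 3P - 3165, i.e. P* = 2300 and Q* = 3735.
Since 1591 < 2300, the ceiling is binding.
At P = 1591: Qd = 15235 - 5·1591 = 7280 and Qs = 3·1591 - 3165 = 1608.
Only 1608 units reach the market. On the demand curve, the marginal buyer's willingness to pay at Q = 1608 is (15235 - 1608)/5 = 2725.4.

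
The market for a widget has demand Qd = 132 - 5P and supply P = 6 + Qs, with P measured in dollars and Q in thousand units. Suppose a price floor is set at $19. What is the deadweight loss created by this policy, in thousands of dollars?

Rearranging supply gives Qs = P - 6. Equilibrium: 132 - 5P = P - 6, so 138 = 6P and P* = 23, Q* = 17.
The floor of 19 is below the equilibrium price 23, so it is not binding; the market clears at P* = 23, Q* = 17.
Since the control does not bind, no trades are prevented and deadweight loss is zero.

0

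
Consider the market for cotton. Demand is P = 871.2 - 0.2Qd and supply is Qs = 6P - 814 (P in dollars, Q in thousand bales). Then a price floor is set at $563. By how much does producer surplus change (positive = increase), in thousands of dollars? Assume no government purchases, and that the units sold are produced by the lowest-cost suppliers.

Rearranging demand gives Qd = 4356 - 5P. In a free market, 4356 - 5P = 6P - 814 gives the equilibrium P* = 470, Q* = 2006.
The floor of 563 is above the equilibrium price 470, so it binds.
At P = 563: Qd = 4356 - 5·563 = 1541 and Qs = 6·563 - 814 = 2564.
Producer surplus without the control is ½ · (470 - 407/3) · 2006 = 1006009/3.
With the floor, 1541 units are sold at 563. The supply price at Q = 1541 is 392.5, so PS = ½ · [(563 - 407/3) + (563 - 392.5)] · 1541 = 5527567/12.
Change in producer surplus = 5527567/12 - 1006009/3 = 125294.25.

125294.25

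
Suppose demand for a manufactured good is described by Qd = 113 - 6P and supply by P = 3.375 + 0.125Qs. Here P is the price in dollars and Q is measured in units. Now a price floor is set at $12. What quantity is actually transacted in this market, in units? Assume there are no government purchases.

41

Rearranging supply gives Qs = 8P - 27. Setting quantity demanded equal to quantity supplied, 113 - 6P = 8P - 27, gives P* = 10 and Q* = 53.
Since 12 > 10, the floor is binding.
At P = 12: Qd = 113 - 6·12 = 41 and Qs = 8·12 - 27 = 69.
The quantity actually transacted is the short side, demand: 41.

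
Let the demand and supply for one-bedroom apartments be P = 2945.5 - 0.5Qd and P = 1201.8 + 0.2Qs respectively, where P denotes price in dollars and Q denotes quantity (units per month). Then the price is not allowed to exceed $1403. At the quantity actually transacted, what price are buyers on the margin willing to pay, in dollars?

Rearranging demand gives Qd = 5891 - 2P; rearranging supply gives Qs = 5P - 6009. In a free market, 5891 - 2P = 5P - 6009 gives the equilibrium P* = 1700, Q* = 2491.
Since 1403 < 1700, the ceiling is binding.
At P = 1403: Qd = 5891 - 2·1403 = 3085 and Qs = 5·1403 - 6009 = 1006.
Only 1006 units reach the market. On the demand curve, the marginal buyer's willingness to pay at Q = 1006 is (5891 - 1006)/2 = 2442.5.

2442.5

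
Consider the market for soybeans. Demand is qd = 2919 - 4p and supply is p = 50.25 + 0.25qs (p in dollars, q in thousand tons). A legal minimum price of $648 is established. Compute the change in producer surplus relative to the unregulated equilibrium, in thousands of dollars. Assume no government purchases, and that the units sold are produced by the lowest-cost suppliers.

-48762

Rearranging supply gives qs = 4p - 201. Without the control the market clears where 2919 - 4p = 4p - 201, i.e. p* = 390 and q* = 1359.
Because the floor (648) lies above the market-clearing price, it is binding.
At p = 648: qd = 2919 - 4·648 = 327 and qs = 4·648 - 201 = 2391.
Producer surplus without the control is ½ · (390 - 50.25) · 1359 = 230860.125.
With the floor, 327 units are sold at 648. The supply price at q = 327 is 132, so PS = ½ · [(648 - 50.25) + (648 - 132)] · 327 = 182098.125.
Change in producer surplus = 182098.125 - 230860.125 = -48762.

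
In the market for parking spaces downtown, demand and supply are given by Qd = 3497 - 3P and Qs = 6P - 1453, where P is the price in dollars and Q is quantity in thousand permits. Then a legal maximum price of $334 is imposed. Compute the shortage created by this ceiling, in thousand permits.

Equilibrium: 3497 - 3P = 6P - 1453, so 4950 = 9P and P* = 550, Q* = 1847.
Because the ceiling (334) lies below the market-clearing price, it is binding.
At P = 334: Qd = 3497 - 3·334 = 2495 and Qs = 6·334 - 1453 = 551.
Shortage = Qd - Qs = 2495 - 551 = 1944.

1944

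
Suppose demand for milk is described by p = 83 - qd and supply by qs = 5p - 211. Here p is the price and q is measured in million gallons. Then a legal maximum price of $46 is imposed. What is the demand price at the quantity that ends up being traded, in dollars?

Rearranging demand gives qd = 83 - p. Without the control the market clears where 83 - p = 5p - 211, i.e. p* = 49 and q* = 34.
Since 46 < 49, the ceiling is binding.
At p = 46: qd = 83 - 46 = 37 and qs = 5·46 - 211 = 19.
Only 19 units reach the market. On the demand curve, the marginal buyer's willingness to pay at q = 19 is (83 - 19) = 64.

64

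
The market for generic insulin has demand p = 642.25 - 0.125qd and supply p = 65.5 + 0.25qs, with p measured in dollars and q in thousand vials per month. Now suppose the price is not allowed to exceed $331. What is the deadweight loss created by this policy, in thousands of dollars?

Rearranging demand gives qd = 5138 - 8p; rearranging supply gives qs = 4p - 262. In a free market, 5138 - 8p = 4p - 262 gives the equilibrium p* = 450, q* = 1538.
Because the ceiling (331) lies below the market-clearing price, it is binding.
At p = 331: qd = 5138 - 8·331 = 2490 and qs = 4·331 - 262 = 1062.
Quantity traded falls to 1062. At q = 1062 the demand price is (5138 - 1062)/8 = 509.5 and the supply price is (262 + 1062)/4 = 331.
Deadweight loss = ½ · (509.5 - 331) · (1538 - 1062) = ½ · 178.5 · 476 = 42483.

42483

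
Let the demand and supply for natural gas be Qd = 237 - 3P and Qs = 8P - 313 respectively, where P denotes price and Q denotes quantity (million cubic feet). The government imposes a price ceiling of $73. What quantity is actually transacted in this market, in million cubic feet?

Without the control the market clears where 237 - 3P = 8P - 313, i.e. P* = 50 and Q* = 87.
Since 73 is above P* = 50, the ceiling does not bind and the free-market outcome prevails.

87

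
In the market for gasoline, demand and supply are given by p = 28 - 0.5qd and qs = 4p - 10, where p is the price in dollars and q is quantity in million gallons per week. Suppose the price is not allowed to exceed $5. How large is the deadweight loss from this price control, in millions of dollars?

Rearranging demand gives qd = 56 - 2p. Setting quantity demanded equal to quantity supplied, 56 - 2p = 4p - 10, gives p* = 11 and q* = 34.
Because the ceiling (5) lies below the market-clearing price, it is binding.
At p = 5: qd = 56 - 2·5 = 46 and qs = 4·5 - 10 = 10.
Quantity traded falls to 10. At q = 10 the demand price is (56 - 10)/2 = 23 and the supply price is (10 + 10)/4 = 5.
Deadweight loss = ½ · (23 - 5) · (34 - 10) = ½ · 18 · 24 = 216.

216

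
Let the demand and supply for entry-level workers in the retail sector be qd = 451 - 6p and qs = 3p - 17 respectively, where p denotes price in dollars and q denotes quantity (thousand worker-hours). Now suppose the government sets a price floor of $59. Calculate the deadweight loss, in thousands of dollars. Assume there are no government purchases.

Equilibrium: 451 - 6p = 3p - 17, so 468 = 9p and p* = 52, q* = 139.
Because the floor (59) lies above the market-clearing price, it is binding.
At p = 59: qd = 451 - 6·59 = 97 and qs = 3·59 - 17 = 160.
Quantity traded falls to 97. At q = 97 the demand price is (451 - 97)/6 = 59 and the supply price is (17 + 97)/3 = 38.
Deadweight loss = ½ · (59 - 38) · (139 - 97) = ½ · 21 · 42 = 441.

441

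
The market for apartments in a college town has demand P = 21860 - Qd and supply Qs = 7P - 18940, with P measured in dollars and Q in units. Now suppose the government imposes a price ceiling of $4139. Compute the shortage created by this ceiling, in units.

Rearranging demand gives Qd = 21860 - P. Setting quantity demanded equal to quantity supplied, 21860 - P = 7P - 18940, gives P* = 5100 and Q* = 16760.
Because the ceiling (4139) lies below the market-clearing price, it is binding.
At P = 4139: Qd = 21860 - 4139 = 17721 and Qs = 7·4139 - 18940 = 10033.
Shortage = Qd - Qs = 17721 - 10033 = 7688.

7688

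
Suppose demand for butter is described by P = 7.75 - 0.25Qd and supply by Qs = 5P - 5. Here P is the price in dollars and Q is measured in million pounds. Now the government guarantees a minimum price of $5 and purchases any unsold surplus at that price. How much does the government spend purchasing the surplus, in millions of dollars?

45

Rearranging demand gives Qd = 31 - 4P. In a free market, 31 - 4P = 5P - 5 gives the equilibrium P* = 4, Q* = 15.
Since 5 > 4, the floor is binding.
At P = 5: Qd = 31 - 4·5 = 11 and Qs = 5·5 - 5 = 20.
Surplus = Qs - Qd = 9.
Government expenditure = surplus × support price = 9 × 5 = 45.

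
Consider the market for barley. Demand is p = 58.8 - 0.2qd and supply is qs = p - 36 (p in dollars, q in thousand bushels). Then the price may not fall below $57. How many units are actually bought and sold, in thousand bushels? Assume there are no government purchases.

9

Rearranging demand gives qd = 294 - 5p. Setting quantity demanded equal to quantity supplied, 294 - 5p = p - 36, gives p* = 55 and q* = 19.
Since 57 > 55, the floor is binding.
At p = 57: qd = 294 - 5·57 = 9 and qs = 57 - 36 = 21.
The quantity actually transacted is the short side, demand: 9.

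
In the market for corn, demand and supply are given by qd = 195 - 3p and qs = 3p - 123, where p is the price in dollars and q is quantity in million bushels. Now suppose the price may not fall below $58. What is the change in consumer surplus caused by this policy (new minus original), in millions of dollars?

-142.5

Without the control the market clears where 195 - 3p = 3p - 123, i.e. p* = 53 and q* = 36.
The floor of 58 is above the equilibrium price 53, so it binds.
At p = 58: qd = 195 - 3·58 = 21 and qs = 3·58 - 123 = 51.
Consumer surplus without the control is ½ · (65 - 53) · 36 = 216.
With the floor, consumers buy 21 units at 58, so CS = ½ · (65 - 58) · 21 = 73.5.
Change in consumer surplus = 73.5 - 216 = -142.5.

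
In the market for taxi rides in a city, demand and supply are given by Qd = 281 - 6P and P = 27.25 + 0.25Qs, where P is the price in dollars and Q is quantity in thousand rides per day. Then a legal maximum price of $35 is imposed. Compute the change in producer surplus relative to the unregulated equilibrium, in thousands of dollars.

Rearranging supply gives Qs = 4P - 109. In a free market, 281 - 6P = 4P - 109 gives the equilibrium P* = 39, Q* = 47.
Because the ceiling (35) lies below the market-clearing price, it is binding.
At P = 35: Qd = 281 - 6·35 = 71 and Qs = 4·35 - 109 = 31.
Producer surplus without the control is ½ · (39 - 27.25) · 47 = 276.125.
With the ceiling, producers sell 31 units at 35, so PS = ½ · (35 - 27.25) · 31 = 120.125.
Change in producer surplus = 120.125 - 276.125 = -156.

-156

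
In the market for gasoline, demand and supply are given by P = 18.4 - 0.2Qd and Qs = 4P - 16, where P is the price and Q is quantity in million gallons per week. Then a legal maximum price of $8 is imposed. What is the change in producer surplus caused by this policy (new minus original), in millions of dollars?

Rearranging demand gives Qd = 92 - 5P. Equilibrium: 92 - 5P = 4P - 16, so 108 = 9P and P* = 12, Q* = 32.
Because the ceiling (8) lies below the market-clearing price, it is binding.
At P = 8: Qd = 92 - 5·8 = 52 and Qs = 4·8 - 16 = 16.
Producer surplus without the control is ½ · (12 - 4) · 32 = 128.
With the ceiling, producers sell 16 units at 8, so PS = ½ · (8 - 4) · 16 = 32.
Change in producer surplus = 32 - 128 = -96.

-96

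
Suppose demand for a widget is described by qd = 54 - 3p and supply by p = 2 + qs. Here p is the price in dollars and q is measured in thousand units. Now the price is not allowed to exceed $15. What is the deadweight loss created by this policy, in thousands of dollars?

0

Rearranging supply gives qs = p - 2. In a free market, 54 - 3p = p - 2 gives the equilibrium p* = 14, q* = 12.
Since 15 is above p* = 14, the ceiling does not bind and the free-market outcome prevails.
Since the control does not bind, no trades are prevented and deadweight loss is zero.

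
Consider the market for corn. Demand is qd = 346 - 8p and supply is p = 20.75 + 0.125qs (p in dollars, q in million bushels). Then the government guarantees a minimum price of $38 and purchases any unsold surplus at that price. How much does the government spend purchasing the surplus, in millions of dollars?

Rearranging supply gives qs = 8p - 166. In a free market, 346 - 8p = 8p - 166 gives the equilibrium p* = 32, q* = 90.
Since 38 > 32, the floor is binding.
At p = 38: qd = 346 - 8·38 = 42 and qs = 8·38 - 166 = 138.
Surplus = qs - qd = 96.
Government expenditure = surplus × support price = 96 × 38 = 3648.

3648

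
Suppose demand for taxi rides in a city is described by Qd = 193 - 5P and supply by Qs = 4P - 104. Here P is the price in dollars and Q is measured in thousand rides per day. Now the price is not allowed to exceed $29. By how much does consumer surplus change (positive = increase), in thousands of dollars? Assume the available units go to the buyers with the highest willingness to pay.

22.4

Without the control the market clears where 193 - 5P = 4P - 104, i.e. P* = 33 and Q* = 28.
Since 29 < 33, the ceiling is binding.
At P = 29: Qd = 193 - 5·29 = 48 and Qs = 4·29 - 104 = 12.
Consumer surplus without the control is ½ · (38.6 - 33) · 28 = 78.4.
With the ceiling, 12 units are sold at 29 (assume they go to the highest-value buyers). The demand price at Q = 12 is 36.2, so CS = ½ · [(38.6 - 29) + (36.2 - 29)] · 12 = 100.8.
Change in consumer surplus = 100.8 - 78.4 = 22.4.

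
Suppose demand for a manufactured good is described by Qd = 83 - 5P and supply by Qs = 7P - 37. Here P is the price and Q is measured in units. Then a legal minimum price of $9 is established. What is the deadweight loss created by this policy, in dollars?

Setting quantity demanded equal to quantity supplied, 83 - 5P = 7P - 37, gives P* = 10 and Q* = 33.
The floor of 9 is below the equilibrium price 10, so it is not binding; the market clears at P* = 10, Q* = 33.
Since the control does not bind, no trades are prevented and deadweight loss is zero.

0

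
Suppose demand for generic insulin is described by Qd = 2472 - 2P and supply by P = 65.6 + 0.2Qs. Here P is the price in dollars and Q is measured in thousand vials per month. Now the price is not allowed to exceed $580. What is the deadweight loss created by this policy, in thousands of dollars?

Rearranging supply gives Qs = 5P - 328. Equilibrium: 2472 - 2P = 5P - 328, so 2800 = 7P and P* = 400, Q* = 1672.
The ceiling of 580 is above the equilibrium price 400, so it is not binding; the market clears at P* = 400, Q* = 1672.
Since the control does not bind, no trades are prevented and deadweight loss is zero.

0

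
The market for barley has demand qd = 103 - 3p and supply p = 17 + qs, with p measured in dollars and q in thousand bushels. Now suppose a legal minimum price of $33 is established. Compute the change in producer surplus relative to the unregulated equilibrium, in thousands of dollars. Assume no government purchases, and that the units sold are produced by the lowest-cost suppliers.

-28.5

Rearranging supply gives qs = p - 17. Without the control the market clears where 103 - 3p = p - 17, i.e. p* = 30 and q* = 13.
Since 33 > 30, the floor is binding.
At p = 33: qd = 103 - 3·33 = 4 and qs = 33 - 17 = 16.
Producer surplus without the control is ½ · (30 - 17) · 13 = 84.5.
With the floor, 4 units are sold at 33. The supply price at q = 4 is 21, so PS = ½ · [(33 - 17) + (33 - 21)] · 4 = 56.
Change in producer surplus = 56 - 84.5 = -28.5.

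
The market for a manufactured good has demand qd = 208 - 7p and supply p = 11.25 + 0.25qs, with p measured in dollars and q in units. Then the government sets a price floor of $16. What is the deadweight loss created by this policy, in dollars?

0

Rearranging supply gives qs = 4p - 45. Without the control the market clears where 208 - 7p = 4p - 45, i.e. p* = 23 and q* = 47.
The floor of 16 is below the equilibrium price 23, so it is not binding; the market clears at p* = 23, q* = 47.
Since the control does not bind, no trades are prevented and deadweight loss is zero.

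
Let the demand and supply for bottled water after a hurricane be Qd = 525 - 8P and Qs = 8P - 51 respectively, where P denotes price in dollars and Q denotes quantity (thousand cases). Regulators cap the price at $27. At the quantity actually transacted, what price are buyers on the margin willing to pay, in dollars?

45

In a free market, 525 - 8P = 8P - 51 gives the equilibrium P* = 36, Q* = 237.
Since 27 < 36, the ceiling is binding.
At P = 27: Qd = 525 - 8·27 = 309 and Qs = 8·27 - 51 = 165.
Only 165 units reach the market. On the demand curve, the marginal buyer's willingness to pay at Q = 165 is (525 - 165)/8 = 45.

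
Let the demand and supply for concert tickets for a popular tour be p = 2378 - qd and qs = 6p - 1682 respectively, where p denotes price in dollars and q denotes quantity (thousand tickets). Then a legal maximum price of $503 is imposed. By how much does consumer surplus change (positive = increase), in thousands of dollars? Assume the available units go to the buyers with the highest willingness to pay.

-3850

Rearranging demand gives qd = 2378 - p. Setting quantity demanded equal to quantity supplied, 2378 - p = 6p - 1682, gives p* = 580 and q* = 1798.
Because the ceiling (503) lies below the market-clearing price, it is binding.
At p = 503: qd = 2378 - 503 = 1875 and qs = 6·503 - 1682 = 1336.
Consumer surplus without the control is ½ · (2378 - 580) · 1798 = 1616402.
With the ceiling, 1336 units are sold at 503 (assume they go to the highest-value buyers). The demand price at q = 1336 is 1042, so CS = ½ · [(2378 - 503) + (1042 - 503)] · 1336 = 1612552.
Change in consumer surplus = 1612552 - 1616402 = -3850.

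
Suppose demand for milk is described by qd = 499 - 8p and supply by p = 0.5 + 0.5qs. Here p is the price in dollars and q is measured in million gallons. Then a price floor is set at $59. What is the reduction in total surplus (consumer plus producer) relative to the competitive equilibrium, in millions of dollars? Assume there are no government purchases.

1620

Rearranging supply gives qs = 2p - 1. In a free market, 499 - 8p = 2p - 1 gives the equilibrium p* = 50, q* = 99.
The floor of 59 is above the equilibrium price 50, so it binds.
At p = 59: qd = 499 - 8·59 = 27 and qs = 2·59 - 1 = 117.
Quantity traded falls to 27. At q = 27 the demand price is (499 - 27)/8 = 59 and the supply price is (1 + 27)/2 = 14.
Deadweight loss = ½ · (59 - 14) · (99 - 27) = ½ · 45 · 72 = 1620.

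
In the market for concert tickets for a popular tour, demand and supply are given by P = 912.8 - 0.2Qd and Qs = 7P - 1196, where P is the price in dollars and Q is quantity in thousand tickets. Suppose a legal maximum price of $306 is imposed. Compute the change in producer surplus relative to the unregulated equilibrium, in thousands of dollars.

-270570

Rearranging demand gives Qd = 4564 - 5P. In a free market, 4564 - 5P = 7P - 1196 gives the equilibrium P* = 480, Q* = 2164.
The ceiling of 306 is below the equilibrium price 480, so it binds.
At P = 306: Qd = 4564 - 5·306 = 3034 and Qs = 7·306 - 1196 = 946.
Producer surplus without the control is ½ · (480 - 1196/7) · 2164 = 2341448/7.
With the ceiling, producers sell 946 units at 306, so PS = ½ · (306 - 1196/7) · 946 = 447458/7.
Change in producer surplus = 447458/7 - 2341448/7 = -270570.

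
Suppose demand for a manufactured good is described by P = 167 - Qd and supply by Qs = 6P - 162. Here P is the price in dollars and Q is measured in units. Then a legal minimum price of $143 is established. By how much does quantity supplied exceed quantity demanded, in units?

672

Rearranging demand gives Qd = 167 - P. In a free market, 167 - P = 6P - 162 gives the equilibrium P* = 47, Q* = 120.
Because the floor (143) lies above the market-clearing price, it is binding.
At P = 143: Qd = 167 - 143 = 24 and Qs = 6·143 - 162 = 696.
Surplus = Qs - Qd = 696 - 24 = 672.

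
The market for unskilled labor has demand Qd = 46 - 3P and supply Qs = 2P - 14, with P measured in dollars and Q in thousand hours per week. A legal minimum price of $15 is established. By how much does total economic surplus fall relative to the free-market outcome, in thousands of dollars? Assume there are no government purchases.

33.75

In a free market, 46 - 3P = 2P - 14 gives the equilibrium P* = 12, Q* = 10.
The floor of 15 is above the equilibrium price 12, so it binds.
At P = 15: Qd = 46 - 3·15 = 1 and Qs = 2·15 - 14 = 16.
Quantity traded falls to 1. At Q = 1 the demand price is (46 - 1)/3 = 15 and the supply price is (14 + 1)/2 = 7.5.
Deadweight loss = ½ · (15 - 7.5) · (10 - 1) = ½ · 7.5 · 9 = 33.75.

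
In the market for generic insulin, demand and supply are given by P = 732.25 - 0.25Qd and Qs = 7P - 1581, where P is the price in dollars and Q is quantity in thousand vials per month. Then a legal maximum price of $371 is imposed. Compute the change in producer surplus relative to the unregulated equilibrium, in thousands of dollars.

-44947.5

Rearranging demand gives Qd = 2929 - 4P. Without the control the market clears where 2929 - 4P = 7P - 1581, i.e. P* = 410 and Q* = 1289.
Since 371 < 410, the ceiling is binding.
At P = 371: Qd = 2929 - 4·371 = 1445 and Qs = 7·371 - 1581 = 1016.
Producer surplus without the control is ½ · (410 - 1581/7) · 1289 = 1661521/14.
With the ceiling, producers sell 1016 units at 371, so PS = ½ · (371 - 1581/7) · 1016 = 516128/7.
Change in producer surplus = 516128/7 - 1661521/14 = -44947.5.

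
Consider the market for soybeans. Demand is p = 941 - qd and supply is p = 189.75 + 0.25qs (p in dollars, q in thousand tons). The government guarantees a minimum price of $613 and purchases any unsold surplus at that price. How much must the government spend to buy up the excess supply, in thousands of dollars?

836745

Rearranging demand gives qd = 941 - p; rearranging supply gives qs = 4p - 759. Without the control the market clears where 941 - p = 4p - 759, i.e. p* = 340 and q* = 601.
Since 613 > 340, the floor is binding.
At p = 613: qd = 941 - 613 = 328 and qs = 4·613 - 759 = 1693.
Surplus = qs - qd = 1365.
Government expenditure = surplus × support price = 1365 × 613 = 836745.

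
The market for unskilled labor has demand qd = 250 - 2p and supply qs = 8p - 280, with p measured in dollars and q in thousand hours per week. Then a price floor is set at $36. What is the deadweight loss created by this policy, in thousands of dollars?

Without the control the market clears where 250 - 2p = 8p - 280, i.e. p* = 53 and q* = 144.
Since 36 is below p* = 53, the floor does not bind and the free-market outcome prevails.
Since the control does not bind, no trades are prevented and deadweight loss is zero.

0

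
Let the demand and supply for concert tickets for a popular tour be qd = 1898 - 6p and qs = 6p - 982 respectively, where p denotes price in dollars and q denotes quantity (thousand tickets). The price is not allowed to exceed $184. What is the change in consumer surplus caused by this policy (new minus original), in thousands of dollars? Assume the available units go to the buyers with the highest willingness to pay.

Equilibrium: 1898 - 6p = 6p - 982, so 2880 = 12p and p* = 240, q* = 458.
The ceiling of 184 is below the equilibrium price 240, so it binds.
At p = 184: qd = 1898 - 6·184 = 794 and qs = 6·184 - 982 = 122.
Consumer surplus without the control is ½ · (949/3 - 240) · 458 = 52441/3.
With the ceiling, 122 units are sold at 184 (assume they go to the highest-value buyers). The demand price at q = 122 is 296, so CS = ½ · [(949/3 - 184) + (296 - 184)] · 122 = 44713/3.
Change in consumer surplus = 44713/3 - 52441/3 = -2576.

-2576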